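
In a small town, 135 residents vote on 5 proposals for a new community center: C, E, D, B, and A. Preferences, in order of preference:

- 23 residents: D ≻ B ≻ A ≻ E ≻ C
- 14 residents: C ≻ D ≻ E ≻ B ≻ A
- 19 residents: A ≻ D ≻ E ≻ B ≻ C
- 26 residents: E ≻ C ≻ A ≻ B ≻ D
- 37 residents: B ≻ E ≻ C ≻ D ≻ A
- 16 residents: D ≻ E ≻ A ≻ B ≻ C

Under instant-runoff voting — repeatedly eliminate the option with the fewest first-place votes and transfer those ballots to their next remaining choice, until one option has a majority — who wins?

D

Round 1: C 14, E 26, D 39, B 37, A 19. Eliminate C.
Round 2: E 26, D 53, B 37, A 19. Eliminate A.
Round 3: E 26, D 72, B 37. D has a majority.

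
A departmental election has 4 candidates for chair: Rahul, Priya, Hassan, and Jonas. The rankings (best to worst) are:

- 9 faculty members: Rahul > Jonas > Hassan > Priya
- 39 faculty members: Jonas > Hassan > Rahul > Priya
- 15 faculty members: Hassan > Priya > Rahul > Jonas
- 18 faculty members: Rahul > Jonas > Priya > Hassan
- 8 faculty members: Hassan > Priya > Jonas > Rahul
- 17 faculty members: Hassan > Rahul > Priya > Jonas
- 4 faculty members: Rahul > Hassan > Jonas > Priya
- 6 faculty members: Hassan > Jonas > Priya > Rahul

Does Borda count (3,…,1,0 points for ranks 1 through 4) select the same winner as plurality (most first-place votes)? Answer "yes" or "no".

yes

Borda — scores: Rahul 181, Priya 87, Hassan 233, Jonas 195. Winner: Hassan.
Plurality — first-place votes: Rahul 31, Priya 0, Hassan 46, Jonas 39. Winner: Hassan.
The two methods agree.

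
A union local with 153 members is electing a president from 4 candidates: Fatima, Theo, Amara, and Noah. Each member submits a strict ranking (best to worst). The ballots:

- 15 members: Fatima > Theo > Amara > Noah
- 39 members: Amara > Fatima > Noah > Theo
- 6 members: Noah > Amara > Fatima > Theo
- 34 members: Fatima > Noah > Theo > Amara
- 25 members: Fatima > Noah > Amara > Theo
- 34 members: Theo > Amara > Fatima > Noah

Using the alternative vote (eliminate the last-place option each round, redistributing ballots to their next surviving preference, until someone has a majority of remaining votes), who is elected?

Round 1: Fatima 74, Theo 34, Amara 39, Noah 6. Eliminate Noah.
Round 2: Fatima 74, Theo 34, Amara 45. Eliminate Theo.
Round 3: Fatima 74, Amara 79. Amara has a majority.

Amara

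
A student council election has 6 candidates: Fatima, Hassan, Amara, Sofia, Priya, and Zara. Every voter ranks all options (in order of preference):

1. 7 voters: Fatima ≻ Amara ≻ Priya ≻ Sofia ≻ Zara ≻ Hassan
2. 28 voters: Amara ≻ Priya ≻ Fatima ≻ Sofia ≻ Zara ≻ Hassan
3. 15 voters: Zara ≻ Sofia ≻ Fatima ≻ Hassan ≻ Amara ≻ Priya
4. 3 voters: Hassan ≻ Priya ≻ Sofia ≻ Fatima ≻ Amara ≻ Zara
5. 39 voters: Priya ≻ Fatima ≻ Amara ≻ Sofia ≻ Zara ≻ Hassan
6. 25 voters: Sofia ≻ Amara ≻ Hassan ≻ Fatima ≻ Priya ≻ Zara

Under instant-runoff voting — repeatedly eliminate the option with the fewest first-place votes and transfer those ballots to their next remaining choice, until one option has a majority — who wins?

Round 1: Fatima 7, Hassan 3, Amara 28, Sofia 25, Priya 39, Zara 15. Eliminate Hassan.
Round 2: Fatima 7, Amara 28, Sofia 25, Priya 42, Zara 15. Eliminate Fatima.
Round 3: Amara 35, Sofia 25, Priya 42, Zara 15. Eliminate Zara.
Round 4: Amara 35, Sofia 40, Priya 42. Eliminate Amara.
Round 5: Sofia 40, Priya 77. Priya has a majority.

Priya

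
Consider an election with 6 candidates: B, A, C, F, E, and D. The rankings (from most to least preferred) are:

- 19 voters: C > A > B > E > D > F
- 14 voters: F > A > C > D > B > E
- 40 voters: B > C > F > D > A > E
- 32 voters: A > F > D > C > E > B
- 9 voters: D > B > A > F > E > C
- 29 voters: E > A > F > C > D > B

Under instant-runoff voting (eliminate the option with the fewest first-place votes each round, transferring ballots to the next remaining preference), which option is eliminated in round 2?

Round 1: B 40, A 32, C 19, F 14, E 29, D 9. Eliminate D.
Round 2: B 49, A 32, C 19, F 14, E 29. Eliminate F.

F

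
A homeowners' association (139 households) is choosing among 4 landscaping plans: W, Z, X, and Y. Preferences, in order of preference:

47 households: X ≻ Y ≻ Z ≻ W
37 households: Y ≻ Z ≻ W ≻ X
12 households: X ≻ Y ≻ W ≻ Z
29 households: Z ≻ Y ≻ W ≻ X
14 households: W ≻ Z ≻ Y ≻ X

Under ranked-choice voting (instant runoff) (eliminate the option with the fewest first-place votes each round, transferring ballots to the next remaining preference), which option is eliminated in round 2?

Round 1: W 14, Z 29, X 59, Y 37. Eliminate W.
Round 2: Z 43, X 59, Y 37. Eliminate Y.

Y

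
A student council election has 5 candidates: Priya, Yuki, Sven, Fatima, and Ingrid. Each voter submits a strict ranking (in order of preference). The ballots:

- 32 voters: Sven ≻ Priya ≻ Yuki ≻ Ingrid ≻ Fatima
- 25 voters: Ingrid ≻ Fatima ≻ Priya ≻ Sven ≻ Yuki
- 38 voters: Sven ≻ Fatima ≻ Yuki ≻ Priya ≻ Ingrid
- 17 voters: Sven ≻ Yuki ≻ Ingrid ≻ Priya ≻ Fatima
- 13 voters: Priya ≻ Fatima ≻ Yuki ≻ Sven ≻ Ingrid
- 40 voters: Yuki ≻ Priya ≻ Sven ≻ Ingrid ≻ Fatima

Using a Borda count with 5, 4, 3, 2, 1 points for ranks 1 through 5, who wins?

Sven

Priya: 32·4 + 25·3 + 38·2 + 17·2 + 13·5 + 40·4 = 538
Yuki: 32·3 + 25·1 + 38·3 + 17·4 + 13·3 + 40·5 = 542
Sven: 32·5 + 25·2 + 38·5 + 17·5 + 13·2 + 40·3 = 631
Fatima: 32·1 + 25·4 + 38·4 + 17·1 + 13·4 + 40·1 = 393
Ingrid: 32·2 + 25·5 + 38·1 + 17·3 + 13·1 + 40·2 = 371
Sven has the highest Borda score (631).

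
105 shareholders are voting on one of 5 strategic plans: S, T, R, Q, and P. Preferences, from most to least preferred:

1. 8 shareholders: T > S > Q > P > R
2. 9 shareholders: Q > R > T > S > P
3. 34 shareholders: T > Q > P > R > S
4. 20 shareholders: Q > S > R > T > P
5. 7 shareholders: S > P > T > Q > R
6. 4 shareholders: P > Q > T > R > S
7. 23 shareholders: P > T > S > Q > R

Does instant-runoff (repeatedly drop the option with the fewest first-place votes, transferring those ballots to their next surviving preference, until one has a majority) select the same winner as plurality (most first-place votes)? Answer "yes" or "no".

Instant-runoff — R1 S 7, T 42, R 0, Q 29, P 27 (R out); R2 S 7, T 42, Q 29, P 27 (S out); R3 T 42, Q 29, P 34 (Q out); R4 T 71, P 34 (T winner). Winner: T.
Plurality — first-place votes: S 7, T 42, R 0, Q 29, P 27. Winner: T.
The two methods agree.

yes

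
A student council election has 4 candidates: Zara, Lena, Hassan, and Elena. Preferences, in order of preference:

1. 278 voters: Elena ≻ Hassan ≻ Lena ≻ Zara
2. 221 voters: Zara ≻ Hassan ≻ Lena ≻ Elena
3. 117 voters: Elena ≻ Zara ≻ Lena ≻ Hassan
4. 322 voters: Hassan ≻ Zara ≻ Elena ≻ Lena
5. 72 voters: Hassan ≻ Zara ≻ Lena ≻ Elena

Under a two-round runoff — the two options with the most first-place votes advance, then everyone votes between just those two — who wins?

Round 1 first-place votes: Zara 221, Lena 0, Hassan 394, Elena 395.
Elena and Hassan advance.
Runoff: Elena is preferred to Hassan by 395 voters; Hassan by 615.
Hassan wins the runoff.

Hassan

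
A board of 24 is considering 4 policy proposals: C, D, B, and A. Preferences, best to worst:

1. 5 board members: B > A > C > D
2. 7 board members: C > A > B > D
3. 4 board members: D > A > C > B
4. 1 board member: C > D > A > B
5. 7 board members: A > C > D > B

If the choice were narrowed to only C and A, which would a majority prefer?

A

Voters preferring C to A: 8; preferring A to C: 16.
A wins the head-to-head.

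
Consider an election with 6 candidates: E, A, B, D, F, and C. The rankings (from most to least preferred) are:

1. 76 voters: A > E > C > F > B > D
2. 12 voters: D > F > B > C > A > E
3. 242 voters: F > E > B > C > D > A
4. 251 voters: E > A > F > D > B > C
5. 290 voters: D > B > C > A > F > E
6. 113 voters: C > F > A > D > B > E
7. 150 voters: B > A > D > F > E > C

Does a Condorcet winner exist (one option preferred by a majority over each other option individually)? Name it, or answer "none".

none

Checking pairwise contests:
A beats E 641–493.
B beats A 694–440.
E beats B 569–565.
E beats D 569–565.
A beats F 767–367.
E beats C 719–415.
Every option loses at least one head-to-head, so there is no Condorcet winner.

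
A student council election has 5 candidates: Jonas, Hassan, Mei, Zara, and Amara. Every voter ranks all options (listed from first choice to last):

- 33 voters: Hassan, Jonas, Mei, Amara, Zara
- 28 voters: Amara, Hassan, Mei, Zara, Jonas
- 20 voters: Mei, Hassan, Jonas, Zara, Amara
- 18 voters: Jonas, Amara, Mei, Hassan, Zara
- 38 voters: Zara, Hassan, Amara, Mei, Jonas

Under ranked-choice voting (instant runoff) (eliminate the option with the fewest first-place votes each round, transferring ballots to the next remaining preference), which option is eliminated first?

Jonas

Round 1: Jonas 18, Hassan 33, Mei 20, Zara 38, Amara 28. Eliminate Jonas.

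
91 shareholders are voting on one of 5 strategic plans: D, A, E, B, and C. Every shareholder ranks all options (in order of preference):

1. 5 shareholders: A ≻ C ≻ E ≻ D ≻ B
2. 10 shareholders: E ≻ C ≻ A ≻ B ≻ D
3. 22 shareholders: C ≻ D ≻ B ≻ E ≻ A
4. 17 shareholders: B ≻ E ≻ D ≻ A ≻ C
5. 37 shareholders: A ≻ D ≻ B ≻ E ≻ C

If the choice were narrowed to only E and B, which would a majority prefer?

Voters preferring E to B: 15; preferring B to E: 76.
B wins the head-to-head.

B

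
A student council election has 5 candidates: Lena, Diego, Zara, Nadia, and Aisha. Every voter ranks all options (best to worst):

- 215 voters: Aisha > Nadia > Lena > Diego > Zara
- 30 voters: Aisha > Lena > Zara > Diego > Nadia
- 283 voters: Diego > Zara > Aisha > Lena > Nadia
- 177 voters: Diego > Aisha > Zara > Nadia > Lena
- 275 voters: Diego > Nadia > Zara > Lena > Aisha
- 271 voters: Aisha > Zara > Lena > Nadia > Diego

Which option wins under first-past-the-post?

First-place votes: Lena 0, Diego 735, Zara 0, Nadia 0, Aisha 516.
Diego has the most first-place votes.

Diego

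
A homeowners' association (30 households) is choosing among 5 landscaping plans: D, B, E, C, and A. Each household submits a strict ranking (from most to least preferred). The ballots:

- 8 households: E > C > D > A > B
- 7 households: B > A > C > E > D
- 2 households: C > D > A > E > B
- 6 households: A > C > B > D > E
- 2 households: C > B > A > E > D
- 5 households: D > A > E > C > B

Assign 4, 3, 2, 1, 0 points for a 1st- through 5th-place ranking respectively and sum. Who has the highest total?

D: 8·2 + 7·0 + 2·3 + 6·1 + 2·0 + 5·4 = 48
B: 8·0 + 7·4 + 2·0 + 6·2 + 2·3 + 5·0 = 46
E: 8·4 + 7·1 + 2·1 + 6·0 + 2·1 + 5·2 = 53
C: 8·3 + 7·2 + 2·4 + 6·3 + 2·4 + 5·1 = 77
A: 8·1 + 7·3 + 2·2 + 6·4 + 2·2 + 5·3 = 76
C has the highest Borda score (77).

C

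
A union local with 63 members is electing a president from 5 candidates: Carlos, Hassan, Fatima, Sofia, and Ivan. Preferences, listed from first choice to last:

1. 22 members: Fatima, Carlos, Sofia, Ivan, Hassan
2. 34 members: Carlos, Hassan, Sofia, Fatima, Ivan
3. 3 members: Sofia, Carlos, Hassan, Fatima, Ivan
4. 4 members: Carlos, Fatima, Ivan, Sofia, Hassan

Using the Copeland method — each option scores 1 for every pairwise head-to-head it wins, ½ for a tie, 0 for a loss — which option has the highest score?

Carlos

Carlos: beats Hassan, Fatima, Sofia, and Ivan → score 4.
Hassan: beats Fatima, Sofia, and Ivan; loses to Carlos → score 3.
Fatima: beats Ivan; loses to Carlos, Hassan, and Sofia → score 1.
Sofia: beats Fatima and Ivan; loses to Carlos and Hassan → score 2.
Ivan: loses to Carlos, Hassan, Fatima, and Sofia → score 0.
Carlos has the best pairwise record.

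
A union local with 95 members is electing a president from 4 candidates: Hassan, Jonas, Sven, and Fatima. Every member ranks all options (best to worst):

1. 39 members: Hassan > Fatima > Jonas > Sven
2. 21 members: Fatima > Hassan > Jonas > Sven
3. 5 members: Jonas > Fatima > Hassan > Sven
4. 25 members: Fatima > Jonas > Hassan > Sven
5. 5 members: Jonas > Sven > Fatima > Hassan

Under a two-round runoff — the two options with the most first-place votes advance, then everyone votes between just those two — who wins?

Round 1 first-place votes: Hassan 39, Jonas 10, Sven 0, Fatima 46.
Fatima and Hassan advance.
Runoff: Fatima is preferred to Hassan by 56 voters; Hassan by 39.
Fatima wins the runoff.

Fatima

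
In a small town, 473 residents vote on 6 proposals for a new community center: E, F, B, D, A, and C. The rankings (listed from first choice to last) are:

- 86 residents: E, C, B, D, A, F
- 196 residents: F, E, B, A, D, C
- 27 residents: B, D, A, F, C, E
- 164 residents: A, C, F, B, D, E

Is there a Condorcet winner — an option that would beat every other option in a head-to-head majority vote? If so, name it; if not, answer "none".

Checking pairwise contests:
F beats E 387–86.
A beats F 277–196.
E beats B 282–191.
E beats D 282–191.
E beats A 282–191.
E beats C 282–191.
Every option loses at least one head-to-head, so there is no Condorcet winner.

none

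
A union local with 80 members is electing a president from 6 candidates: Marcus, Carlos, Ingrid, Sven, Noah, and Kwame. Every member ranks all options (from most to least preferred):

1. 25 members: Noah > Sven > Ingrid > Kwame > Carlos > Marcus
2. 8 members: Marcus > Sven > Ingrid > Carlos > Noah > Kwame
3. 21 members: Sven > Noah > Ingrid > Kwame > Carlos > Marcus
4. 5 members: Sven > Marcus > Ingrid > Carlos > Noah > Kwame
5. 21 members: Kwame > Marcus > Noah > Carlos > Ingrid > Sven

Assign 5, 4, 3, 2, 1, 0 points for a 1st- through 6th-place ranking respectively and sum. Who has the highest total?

Marcus: 25·0 + 8·5 + 21·0 + 5·4 + 21·4 = 144
Carlos: 25·1 + 8·2 + 21·1 + 5·2 + 21·2 = 114
Ingrid: 25·3 + 8·3 + 21·3 + 5·3 + 21·1 = 198
Sven: 25·4 + 8·4 + 21·5 + 5·5 + 21·0 = 262
Noah: 25·5 + 8·1 + 21·4 + 5·1 + 21·3 = 285
Kwame: 25·2 + 8·0 + 21·2 + 5·0 + 21·5 = 197
Noah has the highest Borda score (285).

Noah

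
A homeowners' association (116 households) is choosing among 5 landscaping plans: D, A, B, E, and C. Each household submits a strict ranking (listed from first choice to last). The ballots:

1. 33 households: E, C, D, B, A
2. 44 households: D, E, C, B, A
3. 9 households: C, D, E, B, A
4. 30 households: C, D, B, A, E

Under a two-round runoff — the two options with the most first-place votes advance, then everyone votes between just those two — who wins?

C

Round 1 first-place votes: D 44, A 0, B 0, E 33, C 39.
D and C advance.
Runoff: D is preferred to C by 44 voters; C by 72.
C wins the runoff.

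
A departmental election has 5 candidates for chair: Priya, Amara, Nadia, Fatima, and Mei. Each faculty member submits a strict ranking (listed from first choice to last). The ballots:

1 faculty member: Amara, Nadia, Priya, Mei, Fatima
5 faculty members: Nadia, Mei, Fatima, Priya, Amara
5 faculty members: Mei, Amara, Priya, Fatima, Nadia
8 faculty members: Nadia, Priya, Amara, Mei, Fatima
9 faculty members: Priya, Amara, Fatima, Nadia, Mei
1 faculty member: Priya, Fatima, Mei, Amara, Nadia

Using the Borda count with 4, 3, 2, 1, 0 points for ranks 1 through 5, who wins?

Priya: 1·2 + 5·1 + 5·2 + 8·3 + 9·4 + 1·4 = 81
Amara: 1·4 + 5·0 + 5·3 + 8·2 + 9·3 + 1·1 = 63
Nadia: 1·3 + 5·4 + 5·0 + 8·4 + 9·1 + 1·0 = 64
Fatima: 1·0 + 5·2 + 5·1 + 8·0 + 9·2 + 1·3 = 36
Mei: 1·1 + 5·3 + 5·4 + 8·1 + 9·0 + 1·2 = 46
Priya has the highest Borda score (81).

Priya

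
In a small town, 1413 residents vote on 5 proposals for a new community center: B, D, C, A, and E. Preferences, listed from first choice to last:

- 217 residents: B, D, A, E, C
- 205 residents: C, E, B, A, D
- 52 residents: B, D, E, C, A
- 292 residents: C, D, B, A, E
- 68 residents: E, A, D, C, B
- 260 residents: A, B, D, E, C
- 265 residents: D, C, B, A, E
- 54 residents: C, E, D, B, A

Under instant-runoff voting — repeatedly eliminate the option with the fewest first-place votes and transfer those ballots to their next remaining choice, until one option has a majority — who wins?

Round 1: B 269, D 265, C 551, A 260, E 68. Eliminate E.
Round 2: B 269, D 265, C 551, A 328. Eliminate D.
Round 3: B 269, C 816, A 328. C has a majority.

C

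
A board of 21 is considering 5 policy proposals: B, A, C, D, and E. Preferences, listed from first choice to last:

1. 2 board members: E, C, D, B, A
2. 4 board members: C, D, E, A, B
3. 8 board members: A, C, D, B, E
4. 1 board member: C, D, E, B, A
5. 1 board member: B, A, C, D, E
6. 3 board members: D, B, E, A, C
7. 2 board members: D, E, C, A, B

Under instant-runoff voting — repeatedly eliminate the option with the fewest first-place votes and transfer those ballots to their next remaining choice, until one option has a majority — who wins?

A

Round 1: B 1, A 8, C 5, D 5, E 2. Eliminate B.
Round 2: A 9, C 5, D 5, E 2. Eliminate E.
Round 3: A 9, C 7, D 5. Eliminate D.
Round 4: A 12, C 9. A has a majority.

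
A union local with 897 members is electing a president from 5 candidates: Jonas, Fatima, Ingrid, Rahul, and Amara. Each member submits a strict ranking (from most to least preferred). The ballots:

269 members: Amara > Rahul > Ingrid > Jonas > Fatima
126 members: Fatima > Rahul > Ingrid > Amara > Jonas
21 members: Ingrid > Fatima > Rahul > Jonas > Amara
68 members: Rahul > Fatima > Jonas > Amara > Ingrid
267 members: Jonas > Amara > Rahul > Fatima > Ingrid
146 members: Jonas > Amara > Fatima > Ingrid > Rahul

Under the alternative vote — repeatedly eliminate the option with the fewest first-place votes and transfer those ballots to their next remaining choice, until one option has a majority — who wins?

Round 1: Jonas 413, Fatima 126, Ingrid 21, Rahul 68, Amara 269. Eliminate Ingrid.
Round 2: Jonas 413, Fatima 147, Rahul 68, Amara 269. Eliminate Rahul.
Round 3: Jonas 413, Fatima 215, Amara 269. Eliminate Fatima.
Round 4: Jonas 502, Amara 395. Jonas has a majority.

Jonas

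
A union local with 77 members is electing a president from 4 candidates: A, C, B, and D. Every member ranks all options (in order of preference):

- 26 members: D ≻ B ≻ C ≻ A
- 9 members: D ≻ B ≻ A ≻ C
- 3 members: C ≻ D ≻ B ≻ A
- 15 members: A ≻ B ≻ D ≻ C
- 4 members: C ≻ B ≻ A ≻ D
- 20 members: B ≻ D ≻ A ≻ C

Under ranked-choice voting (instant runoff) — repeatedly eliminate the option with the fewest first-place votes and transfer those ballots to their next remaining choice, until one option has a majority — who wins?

Round 1: A 15, C 7, B 20, D 35. Eliminate C.
Round 2: A 15, B 24, D 38. Eliminate A.
Round 3: B 39, D 38. B has a majority.

B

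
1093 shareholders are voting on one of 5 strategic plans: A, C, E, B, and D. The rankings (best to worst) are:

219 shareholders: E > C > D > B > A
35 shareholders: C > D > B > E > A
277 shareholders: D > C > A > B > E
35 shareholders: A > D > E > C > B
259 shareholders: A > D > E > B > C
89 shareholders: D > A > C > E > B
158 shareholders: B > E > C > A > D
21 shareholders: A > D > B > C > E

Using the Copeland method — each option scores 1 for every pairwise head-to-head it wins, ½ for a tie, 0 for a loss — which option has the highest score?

A: beats E and B; loses to C and D → score 2.
C: beats A and B; loses to E and D → score 2.
E: beats C and B; loses to A and D → score 2.
B: loses to A, C, E, and D → score 0.
D: beats A, C, E, and B → score 4.
D has the best pairwise record.

D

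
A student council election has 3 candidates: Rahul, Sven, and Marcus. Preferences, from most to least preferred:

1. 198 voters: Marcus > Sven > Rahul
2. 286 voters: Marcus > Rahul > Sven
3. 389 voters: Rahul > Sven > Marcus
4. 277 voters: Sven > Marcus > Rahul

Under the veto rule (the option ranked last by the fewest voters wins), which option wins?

Sven

Last-place votes: Rahul 475, Sven 286, Marcus 389.
Sven is ranked last by the fewest voters, so Sven wins.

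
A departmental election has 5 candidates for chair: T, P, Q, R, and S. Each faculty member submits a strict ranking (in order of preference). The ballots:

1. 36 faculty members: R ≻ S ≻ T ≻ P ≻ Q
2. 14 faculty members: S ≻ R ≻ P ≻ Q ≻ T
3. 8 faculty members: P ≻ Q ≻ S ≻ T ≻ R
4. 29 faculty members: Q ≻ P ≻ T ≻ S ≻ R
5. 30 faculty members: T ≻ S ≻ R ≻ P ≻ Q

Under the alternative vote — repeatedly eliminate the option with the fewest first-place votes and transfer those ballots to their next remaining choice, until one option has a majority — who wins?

R

Round 1: T 30, P 8, Q 29, R 36, S 14. Eliminate P.
Round 2: T 30, Q 37, R 36, S 14. Eliminate S.
Round 3: T 30, Q 37, R 50. Eliminate T.
Round 4: Q 37, R 80. R has a majority.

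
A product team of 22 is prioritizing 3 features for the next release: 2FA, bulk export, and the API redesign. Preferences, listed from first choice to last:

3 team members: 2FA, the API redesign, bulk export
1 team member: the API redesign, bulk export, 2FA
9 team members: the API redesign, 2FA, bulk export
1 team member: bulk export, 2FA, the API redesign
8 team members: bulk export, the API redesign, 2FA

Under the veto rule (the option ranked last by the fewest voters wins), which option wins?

the API redesign

Last-place votes: 2FA 9, bulk export 12, the API redesign 1.
the API redesign is ranked last by the fewest voters, so the API redesign wins.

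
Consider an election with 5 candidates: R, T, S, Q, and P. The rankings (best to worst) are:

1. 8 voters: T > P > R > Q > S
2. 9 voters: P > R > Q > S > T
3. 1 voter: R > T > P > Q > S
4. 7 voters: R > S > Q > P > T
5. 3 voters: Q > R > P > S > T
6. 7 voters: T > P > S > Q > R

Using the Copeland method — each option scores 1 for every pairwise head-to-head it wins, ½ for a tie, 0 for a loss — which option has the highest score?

R: beats T, S, and Q; loses to P → score 3.
T: loses to R, S, Q, and P → score 0.
S: beats T; loses to R, Q, and P → score 1.
Q: beats T and S; loses to R and P → score 2.
P: beats R, T, S, and Q → score 4.
P has the best pairwise record.

P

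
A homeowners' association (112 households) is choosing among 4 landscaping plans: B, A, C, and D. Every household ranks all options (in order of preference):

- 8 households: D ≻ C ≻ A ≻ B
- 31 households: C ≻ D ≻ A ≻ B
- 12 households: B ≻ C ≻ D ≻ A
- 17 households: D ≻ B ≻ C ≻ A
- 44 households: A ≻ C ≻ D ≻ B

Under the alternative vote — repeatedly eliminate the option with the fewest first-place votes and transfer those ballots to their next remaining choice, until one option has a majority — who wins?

C

Round 1: B 12, A 44, C 31, D 25. Eliminate B.
Round 2: A 44, C 43, D 25. Eliminate D.
Round 3: A 44, C 68. C has a majority.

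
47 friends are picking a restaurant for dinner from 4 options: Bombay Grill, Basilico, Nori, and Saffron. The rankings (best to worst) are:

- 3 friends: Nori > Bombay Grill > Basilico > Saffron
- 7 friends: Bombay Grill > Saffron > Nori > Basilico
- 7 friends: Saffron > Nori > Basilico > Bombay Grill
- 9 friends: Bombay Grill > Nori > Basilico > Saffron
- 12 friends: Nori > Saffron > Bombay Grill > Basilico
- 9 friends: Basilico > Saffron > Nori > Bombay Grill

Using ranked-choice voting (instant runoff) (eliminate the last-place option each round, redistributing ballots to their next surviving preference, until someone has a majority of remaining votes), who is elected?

Round 1: Bombay Grill 16, Basilico 9, Nori 15, Saffron 7. Eliminate Saffron.
Round 2: Bombay Grill 16, Basilico 9, Nori 22. Eliminate Basilico.
Round 3: Bombay Grill 16, Nori 31. Nori has a majority.

Nori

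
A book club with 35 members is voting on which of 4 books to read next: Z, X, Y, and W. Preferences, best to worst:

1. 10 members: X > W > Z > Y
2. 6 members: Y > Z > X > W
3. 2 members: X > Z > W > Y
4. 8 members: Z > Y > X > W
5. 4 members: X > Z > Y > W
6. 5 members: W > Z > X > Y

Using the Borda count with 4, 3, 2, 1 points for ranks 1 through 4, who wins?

Z: 10·2 + 6·3 + 2·3 + 8·4 + 4·3 + 5·3 = 103
X: 10·4 + 6·2 + 2·4 + 8·2 + 4·4 + 5·2 = 102
Y: 10·1 + 6·4 + 2·1 + 8·3 + 4·2 + 5·1 = 73
W: 10·3 + 6·1 + 2·2 + 8·1 + 4·1 + 5·4 = 72
Z has the highest Borda score (103).

Z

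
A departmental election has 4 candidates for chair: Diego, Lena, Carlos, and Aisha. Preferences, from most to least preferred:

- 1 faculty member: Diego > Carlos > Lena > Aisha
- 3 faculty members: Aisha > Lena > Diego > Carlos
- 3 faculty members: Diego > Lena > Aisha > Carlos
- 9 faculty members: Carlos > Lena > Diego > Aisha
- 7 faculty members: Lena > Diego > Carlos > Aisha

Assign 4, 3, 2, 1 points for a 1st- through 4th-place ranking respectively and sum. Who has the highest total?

Diego: 1·4 + 3·2 + 3·4 + 9·2 + 7·3 = 61
Lena: 1·2 + 3·3 + 3·3 + 9·3 + 7·4 = 75
Carlos: 1·3 + 3·1 + 3·1 + 9·4 + 7·2 = 59
Aisha: 1·1 + 3·4 + 3·2 + 9·1 + 7·1 = 35
Lena has the highest Borda score (75).

Lena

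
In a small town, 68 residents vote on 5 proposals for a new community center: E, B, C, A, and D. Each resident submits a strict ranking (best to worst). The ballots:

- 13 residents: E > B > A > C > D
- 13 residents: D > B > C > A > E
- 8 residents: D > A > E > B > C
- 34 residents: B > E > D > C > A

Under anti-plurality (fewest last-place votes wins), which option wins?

B

Last-place votes: E 13, B 0, C 8, A 34, D 13.
B is ranked last by the fewest voters, so B wins.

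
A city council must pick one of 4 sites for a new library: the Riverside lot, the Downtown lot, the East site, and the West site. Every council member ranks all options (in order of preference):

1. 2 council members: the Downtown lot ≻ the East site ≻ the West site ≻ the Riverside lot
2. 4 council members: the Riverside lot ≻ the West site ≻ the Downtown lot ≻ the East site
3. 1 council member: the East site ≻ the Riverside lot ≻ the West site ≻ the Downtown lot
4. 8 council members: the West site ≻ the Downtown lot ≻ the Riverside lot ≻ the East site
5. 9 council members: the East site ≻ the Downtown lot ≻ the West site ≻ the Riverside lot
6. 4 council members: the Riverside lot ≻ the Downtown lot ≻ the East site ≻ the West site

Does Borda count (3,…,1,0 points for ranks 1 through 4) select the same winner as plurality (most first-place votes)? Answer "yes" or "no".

no

Borda — scores: the Riverside lot 34, the Downtown lot 52, the East site 38, the West site 44. Winner: the Downtown lot.
Plurality — first-place votes: the Riverside lot 8, the Downtown lot 2, the East site 10, the West site 8. Winner: the East site.
The two methods disagree.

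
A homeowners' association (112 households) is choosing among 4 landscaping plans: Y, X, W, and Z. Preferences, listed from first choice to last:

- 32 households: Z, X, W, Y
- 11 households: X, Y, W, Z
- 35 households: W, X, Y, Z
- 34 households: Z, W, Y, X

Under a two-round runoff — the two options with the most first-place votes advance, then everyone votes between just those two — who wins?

Round 1 first-place votes: Y 0, X 11, W 35, Z 66.
Z and W advance.
Runoff: Z is preferred to W by 66 voters; W by 46.
Z wins the runoff.

Z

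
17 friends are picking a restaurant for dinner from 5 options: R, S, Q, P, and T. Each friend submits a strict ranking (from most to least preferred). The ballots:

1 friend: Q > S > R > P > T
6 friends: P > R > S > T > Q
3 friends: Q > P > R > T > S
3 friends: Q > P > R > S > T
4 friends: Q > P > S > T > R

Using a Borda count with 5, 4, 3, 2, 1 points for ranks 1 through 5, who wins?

R: 1·3 + 6·4 + 3·3 + 3·3 + 4·1 = 49
S: 1·4 + 6·3 + 3·1 + 3·2 + 4·3 = 43
Q: 1·5 + 6·1 + 3·5 + 3·5 + 4·5 = 61
P: 1·2 + 6·5 + 3·4 + 3·4 + 4·4 = 72
T: 1·1 + 6·2 + 3·2 + 3·1 + 4·2 = 30
P has the highest Borda score (72).

P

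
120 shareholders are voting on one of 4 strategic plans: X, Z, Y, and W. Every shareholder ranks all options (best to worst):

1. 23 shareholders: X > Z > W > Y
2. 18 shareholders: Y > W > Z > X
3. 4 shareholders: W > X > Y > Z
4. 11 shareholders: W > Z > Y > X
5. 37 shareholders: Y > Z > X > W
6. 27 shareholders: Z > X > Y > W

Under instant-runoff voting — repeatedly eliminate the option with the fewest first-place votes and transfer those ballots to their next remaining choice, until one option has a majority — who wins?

Round 1: X 23, Z 27, Y 55, W 15. Eliminate W.
Round 2: X 27, Z 38, Y 55. Eliminate X.
Round 3: Z 61, Y 59. Z has a majority.

Z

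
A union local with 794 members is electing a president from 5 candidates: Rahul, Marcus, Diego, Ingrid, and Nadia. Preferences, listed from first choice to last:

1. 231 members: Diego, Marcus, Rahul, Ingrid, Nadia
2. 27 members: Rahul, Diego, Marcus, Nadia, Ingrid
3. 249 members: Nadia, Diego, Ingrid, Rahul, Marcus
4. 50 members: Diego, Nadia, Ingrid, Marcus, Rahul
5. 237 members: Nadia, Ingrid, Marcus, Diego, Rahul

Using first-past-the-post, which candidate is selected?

First-place votes: Rahul 27, Marcus 0, Diego 281, Ingrid 0, Nadia 486.
Nadia has the most first-place votes.

Nadia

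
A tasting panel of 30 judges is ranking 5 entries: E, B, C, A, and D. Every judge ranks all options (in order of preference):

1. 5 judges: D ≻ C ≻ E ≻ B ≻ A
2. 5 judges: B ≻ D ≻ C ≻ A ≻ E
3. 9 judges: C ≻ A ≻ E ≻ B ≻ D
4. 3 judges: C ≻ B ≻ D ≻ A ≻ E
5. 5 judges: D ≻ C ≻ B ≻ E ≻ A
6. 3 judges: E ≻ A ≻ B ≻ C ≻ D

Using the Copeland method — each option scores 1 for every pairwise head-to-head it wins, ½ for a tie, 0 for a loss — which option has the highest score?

E: beats B; loses to C, A, and D → score 1.
B: beats A and D; loses to E and C → score 2.
C: beats E, B, and A; ties D → score 3.5.
A: beats E; loses to B, C, and D → score 1.
D: beats E and A; ties C; loses to B → score 2.5.
C has the best pairwise record.

C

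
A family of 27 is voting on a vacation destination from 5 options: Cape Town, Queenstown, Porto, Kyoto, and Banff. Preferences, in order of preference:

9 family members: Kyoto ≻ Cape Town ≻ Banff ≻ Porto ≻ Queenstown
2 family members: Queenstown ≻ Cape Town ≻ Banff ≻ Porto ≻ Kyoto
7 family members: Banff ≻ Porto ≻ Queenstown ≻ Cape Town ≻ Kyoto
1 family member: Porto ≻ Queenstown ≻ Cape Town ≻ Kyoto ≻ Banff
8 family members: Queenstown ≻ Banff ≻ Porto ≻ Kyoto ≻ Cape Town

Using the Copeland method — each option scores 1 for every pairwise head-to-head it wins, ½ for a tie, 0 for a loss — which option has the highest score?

Cape Town: loses to Queenstown, Porto, Kyoto, and Banff → score 0.
Queenstown: beats Cape Town and Kyoto; loses to Porto and Banff → score 2.
Porto: beats Cape Town, Queenstown, and Kyoto; loses to Banff → score 3.
Kyoto: beats Cape Town; loses to Queenstown, Porto, and Banff → score 1.
Banff: beats Cape Town, Queenstown, Porto, and Kyoto → score 4.
Banff has the best pairwise record.

Banff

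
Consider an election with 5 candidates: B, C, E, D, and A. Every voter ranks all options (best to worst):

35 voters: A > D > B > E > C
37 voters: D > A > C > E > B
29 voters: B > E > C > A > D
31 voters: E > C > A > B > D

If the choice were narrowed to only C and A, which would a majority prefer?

A

Voters preferring C to A: 60; preferring A to C: 72.
A wins the head-to-head.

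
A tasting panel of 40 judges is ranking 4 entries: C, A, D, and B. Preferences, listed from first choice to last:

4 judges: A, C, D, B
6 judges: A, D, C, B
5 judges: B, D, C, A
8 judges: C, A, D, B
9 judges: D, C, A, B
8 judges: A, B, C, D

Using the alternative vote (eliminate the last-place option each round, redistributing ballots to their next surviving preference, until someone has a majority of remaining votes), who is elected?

A

Round 1: C 8, A 18, D 9, B 5. Eliminate B.
Round 2: C 8, A 18, D 14. Eliminate C.
Round 3: A 26, D 14. A has a majority.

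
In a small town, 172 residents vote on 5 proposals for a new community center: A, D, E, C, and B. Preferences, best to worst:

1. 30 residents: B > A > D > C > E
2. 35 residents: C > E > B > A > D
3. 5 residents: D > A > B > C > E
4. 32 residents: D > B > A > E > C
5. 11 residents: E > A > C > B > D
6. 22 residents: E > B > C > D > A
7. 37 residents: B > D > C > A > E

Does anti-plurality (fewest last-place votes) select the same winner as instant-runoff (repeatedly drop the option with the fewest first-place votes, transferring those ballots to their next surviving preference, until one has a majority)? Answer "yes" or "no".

Anti-plurality — last-place votes: A 22, D 46, E 72, C 32, B 0. Winner: B.
Instant-runoff — R1 A 0, D 37, E 33, C 35, B 67 (A out); R2 D 37, E 33, C 35, B 67 (E out); R3 D 37, C 46, B 89 (B winner). Winner: B.
The two methods agree.

yes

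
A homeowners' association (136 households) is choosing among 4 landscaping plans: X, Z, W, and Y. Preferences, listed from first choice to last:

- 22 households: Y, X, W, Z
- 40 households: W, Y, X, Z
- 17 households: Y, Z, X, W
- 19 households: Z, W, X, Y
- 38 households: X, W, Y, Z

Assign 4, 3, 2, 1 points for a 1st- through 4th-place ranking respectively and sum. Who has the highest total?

X: 22·3 + 40·2 + 17·2 + 19·2 + 38·4 = 370
Z: 22·1 + 40·1 + 17·3 + 19·4 + 38·1 = 227
W: 22·2 + 40·4 + 17·1 + 19·3 + 38·3 = 392
Y: 22·4 + 40·3 + 17·4 + 19·1 + 38·2 = 371
W has the highest Borda score (392).

W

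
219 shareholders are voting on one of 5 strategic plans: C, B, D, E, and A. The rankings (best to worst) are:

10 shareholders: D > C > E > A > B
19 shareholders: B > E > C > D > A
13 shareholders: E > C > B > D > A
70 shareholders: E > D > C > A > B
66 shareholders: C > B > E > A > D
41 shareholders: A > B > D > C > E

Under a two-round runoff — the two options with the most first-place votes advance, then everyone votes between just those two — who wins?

Round 1 first-place votes: C 66, B 19, D 10, E 83, A 41.
E and C advance.
Runoff: E is preferred to C by 102 voters; C by 117.
C wins the runoff.

C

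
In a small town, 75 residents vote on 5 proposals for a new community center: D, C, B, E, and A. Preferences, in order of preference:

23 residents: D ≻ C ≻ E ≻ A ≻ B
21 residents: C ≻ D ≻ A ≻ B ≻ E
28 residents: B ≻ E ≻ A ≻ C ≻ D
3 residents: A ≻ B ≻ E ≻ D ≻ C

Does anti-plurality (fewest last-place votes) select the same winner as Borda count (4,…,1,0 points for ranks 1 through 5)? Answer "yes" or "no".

no

Anti-plurality — last-place votes: D 28, C 3, B 23, E 21, A 0. Winner: A.
Borda — scores: D 158, C 181, B 142, E 136, A 133. Winner: C.
The two methods disagree.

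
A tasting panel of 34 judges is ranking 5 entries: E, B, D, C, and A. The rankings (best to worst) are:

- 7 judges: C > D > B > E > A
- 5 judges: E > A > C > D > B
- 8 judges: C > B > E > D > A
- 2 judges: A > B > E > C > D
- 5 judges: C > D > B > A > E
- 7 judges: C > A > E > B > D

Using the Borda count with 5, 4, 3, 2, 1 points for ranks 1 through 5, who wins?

E: 7·2 + 5·5 + 8·3 + 2·3 + 5·1 + 7·3 = 95
B: 7·3 + 5·1 + 8·4 + 2·4 + 5·3 + 7·2 = 95
D: 7·4 + 5·2 + 8·2 + 2·1 + 5·4 + 7·1 = 83
C: 7·5 + 5·3 + 8·5 + 2·2 + 5·5 + 7·5 = 154
A: 7·1 + 5·4 + 8·1 + 2·5 + 5·2 + 7·4 = 83
C has the highest Borda score (154).

C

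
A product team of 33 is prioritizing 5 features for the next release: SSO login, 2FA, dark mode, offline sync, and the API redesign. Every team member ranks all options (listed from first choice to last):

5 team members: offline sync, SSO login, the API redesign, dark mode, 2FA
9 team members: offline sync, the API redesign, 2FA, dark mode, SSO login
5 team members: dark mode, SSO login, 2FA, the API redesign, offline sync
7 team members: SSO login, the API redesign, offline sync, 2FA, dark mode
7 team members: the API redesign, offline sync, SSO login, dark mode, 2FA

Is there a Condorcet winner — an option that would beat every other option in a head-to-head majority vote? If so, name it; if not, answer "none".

Checking pairwise contests:
offline sync beats SSO login 21–12.
SSO login beats 2FA 24–9.
SSO login beats dark mode 19–14.
the API redesign beats offline sync 19–14.
SSO login beats the API redesign 17–16.
Every option loses at least one head-to-head, so there is no Condorcet winner.

none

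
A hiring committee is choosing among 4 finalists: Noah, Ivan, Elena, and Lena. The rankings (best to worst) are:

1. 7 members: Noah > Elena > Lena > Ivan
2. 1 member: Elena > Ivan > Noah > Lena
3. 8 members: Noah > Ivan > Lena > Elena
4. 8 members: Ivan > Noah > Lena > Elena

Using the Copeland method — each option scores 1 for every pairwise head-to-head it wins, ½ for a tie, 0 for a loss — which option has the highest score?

Noah

Noah: beats Ivan, Elena, and Lena → score 3.
Ivan: beats Elena and Lena; loses to Noah → score 2.
Elena: loses to Noah, Ivan, and Lena → score 0.
Lena: beats Elena; loses to Noah and Ivan → score 1.
Noah has the best pairwise record.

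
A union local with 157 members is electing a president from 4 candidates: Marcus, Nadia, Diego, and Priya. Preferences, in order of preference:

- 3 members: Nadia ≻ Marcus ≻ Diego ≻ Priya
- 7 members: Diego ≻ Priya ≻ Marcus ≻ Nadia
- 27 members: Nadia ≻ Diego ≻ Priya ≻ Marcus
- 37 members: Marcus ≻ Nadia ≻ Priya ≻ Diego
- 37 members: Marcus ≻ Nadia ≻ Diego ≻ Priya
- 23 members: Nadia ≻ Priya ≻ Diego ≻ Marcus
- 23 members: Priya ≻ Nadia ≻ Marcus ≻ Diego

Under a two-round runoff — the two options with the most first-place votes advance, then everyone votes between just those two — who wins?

Round 1 first-place votes: Marcus 74, Nadia 53, Diego 7, Priya 23.
Marcus and Nadia advance.
Runoff: Marcus is preferred to Nadia by 81 voters; Nadia by 76.
Marcus wins the runoff.

Marcus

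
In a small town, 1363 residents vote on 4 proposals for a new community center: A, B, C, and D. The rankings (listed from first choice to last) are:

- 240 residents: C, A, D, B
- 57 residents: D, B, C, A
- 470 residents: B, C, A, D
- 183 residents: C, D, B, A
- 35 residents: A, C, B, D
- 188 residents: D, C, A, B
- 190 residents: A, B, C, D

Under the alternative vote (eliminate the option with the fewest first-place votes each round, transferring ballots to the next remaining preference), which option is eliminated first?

A

Round 1: A 225, B 470, C 423, D 245. Eliminate A.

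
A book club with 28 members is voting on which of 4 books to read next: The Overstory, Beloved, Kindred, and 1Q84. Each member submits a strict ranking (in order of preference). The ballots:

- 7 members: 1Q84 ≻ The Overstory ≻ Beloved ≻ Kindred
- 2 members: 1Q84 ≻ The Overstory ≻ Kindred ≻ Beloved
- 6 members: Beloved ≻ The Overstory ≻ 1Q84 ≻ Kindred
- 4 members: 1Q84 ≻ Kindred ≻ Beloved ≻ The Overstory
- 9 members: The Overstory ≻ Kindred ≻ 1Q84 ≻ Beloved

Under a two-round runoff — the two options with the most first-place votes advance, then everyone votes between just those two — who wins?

Round 1 first-place votes: The Overstory 9, Beloved 6, Kindred 0, 1Q84 13.
1Q84 and The Overstory advance.
Runoff: 1Q84 is preferred to The Overstory by 13 voters; The Overstory by 15.
The Overstory wins the runoff.

The Overstory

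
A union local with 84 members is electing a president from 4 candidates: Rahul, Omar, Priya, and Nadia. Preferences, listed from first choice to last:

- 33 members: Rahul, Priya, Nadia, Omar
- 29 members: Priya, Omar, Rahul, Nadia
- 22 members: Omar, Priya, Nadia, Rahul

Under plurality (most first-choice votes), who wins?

Rahul

First-place votes: Rahul 33, Omar 22, Priya 29, Nadia 0.
Rahul has the most first-place votes.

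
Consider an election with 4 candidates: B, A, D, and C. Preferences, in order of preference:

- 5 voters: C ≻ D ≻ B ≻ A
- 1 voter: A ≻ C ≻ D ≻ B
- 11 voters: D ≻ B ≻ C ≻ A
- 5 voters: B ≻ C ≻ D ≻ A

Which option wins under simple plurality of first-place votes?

First-place votes: B 5, A 1, D 11, C 5.
D has the most first-place votes.

D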